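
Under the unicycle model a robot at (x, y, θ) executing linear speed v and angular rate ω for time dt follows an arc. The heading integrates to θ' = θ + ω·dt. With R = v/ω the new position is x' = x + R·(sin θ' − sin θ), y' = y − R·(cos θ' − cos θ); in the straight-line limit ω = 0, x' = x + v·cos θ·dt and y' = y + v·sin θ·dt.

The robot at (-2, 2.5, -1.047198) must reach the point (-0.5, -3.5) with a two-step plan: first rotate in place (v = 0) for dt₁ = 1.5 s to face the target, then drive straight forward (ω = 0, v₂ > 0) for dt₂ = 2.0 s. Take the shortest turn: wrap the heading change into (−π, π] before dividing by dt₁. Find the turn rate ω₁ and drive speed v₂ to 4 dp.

ω₁ = -0.1857, v₂ = 3.0923

heading to target = atan2(-3.5−2.5, -0.5−-2) = -1.3258
Δθ = wrap(-1.3258 − -1.0472) = -0.2786; ω₁ = Δθ/dt₁ = -0.1857
distance = √((-0.5−-2)² + (-3.5−2.5)²) = 6.1847; v₂ = distance/dt₂ = 3.0923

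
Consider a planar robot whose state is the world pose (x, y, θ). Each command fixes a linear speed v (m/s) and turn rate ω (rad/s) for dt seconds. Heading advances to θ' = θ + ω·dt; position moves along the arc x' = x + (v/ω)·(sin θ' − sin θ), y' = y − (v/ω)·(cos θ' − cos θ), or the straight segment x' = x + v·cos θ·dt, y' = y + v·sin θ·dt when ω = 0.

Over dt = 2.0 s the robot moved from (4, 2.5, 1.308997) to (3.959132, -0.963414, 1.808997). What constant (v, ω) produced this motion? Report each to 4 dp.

Δθ = 1.808997 − 1.308997 = 0.500000
ω = Δθ/dt = 0.500000/2.0 = 0.2500
R = −Δy/(cos θ' − cos θ) = -7.0000
v = R·ω = -7.0000·0.2500 = -1.7500

v = -1.7500, ω = 0.2500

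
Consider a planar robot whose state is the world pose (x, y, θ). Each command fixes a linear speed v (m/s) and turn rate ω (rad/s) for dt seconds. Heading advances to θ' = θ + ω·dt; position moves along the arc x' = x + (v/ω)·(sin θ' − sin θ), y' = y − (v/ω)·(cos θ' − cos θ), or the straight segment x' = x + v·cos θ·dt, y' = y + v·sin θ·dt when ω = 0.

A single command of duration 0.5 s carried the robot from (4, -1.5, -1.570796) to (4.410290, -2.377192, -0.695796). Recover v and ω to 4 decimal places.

v = 2.0000, ω = 1.7500

Δθ = -0.695796 − -1.570796 = 0.875000
ω = Δθ/dt = 0.875000/0.5 = 1.7500
R = −Δy/(cos θ' − cos θ) = 1.1429
v = R·ω = 1.1429·1.7500 = 2.0000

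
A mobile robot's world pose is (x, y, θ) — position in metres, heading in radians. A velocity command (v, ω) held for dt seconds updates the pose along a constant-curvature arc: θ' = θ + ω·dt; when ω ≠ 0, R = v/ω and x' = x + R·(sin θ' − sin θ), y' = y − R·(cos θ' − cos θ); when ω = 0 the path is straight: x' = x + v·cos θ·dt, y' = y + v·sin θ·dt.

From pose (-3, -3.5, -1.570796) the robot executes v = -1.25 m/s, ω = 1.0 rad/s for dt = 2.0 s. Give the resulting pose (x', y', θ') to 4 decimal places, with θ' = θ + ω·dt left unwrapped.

(-4.7702, -2.3634, 0.4292)

θ' = -1.5708 + 1.0·2.0 = 0.4292
R = v/ω = -1.25/1.0 = -1.2500
x' = -3 + -1.2500·(sin 0.4292 − sin -1.5708) = -4.7702
y' = -3.5 − -1.2500·(cos 0.4292 − cos -1.5708) = -2.3634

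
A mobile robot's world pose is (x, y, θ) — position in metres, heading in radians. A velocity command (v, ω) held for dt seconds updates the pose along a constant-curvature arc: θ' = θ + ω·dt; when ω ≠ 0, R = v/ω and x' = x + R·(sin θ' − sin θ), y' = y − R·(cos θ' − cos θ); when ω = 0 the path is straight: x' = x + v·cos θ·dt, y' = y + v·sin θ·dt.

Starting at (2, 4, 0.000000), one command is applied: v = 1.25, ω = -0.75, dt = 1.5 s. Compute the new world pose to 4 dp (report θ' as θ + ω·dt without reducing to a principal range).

θ' = 0.0000 + -0.75·1.5 = -1.1250
R = v/ω = 1.25/-0.75 = -1.6667
x' = 2 + -1.6667·(sin -1.1250 − sin 0.0000) = 3.5038
y' = 4 − -1.6667·(cos -1.1250 − cos 0.0000) = 3.0520

(3.5038, 3.0520, -1.1250)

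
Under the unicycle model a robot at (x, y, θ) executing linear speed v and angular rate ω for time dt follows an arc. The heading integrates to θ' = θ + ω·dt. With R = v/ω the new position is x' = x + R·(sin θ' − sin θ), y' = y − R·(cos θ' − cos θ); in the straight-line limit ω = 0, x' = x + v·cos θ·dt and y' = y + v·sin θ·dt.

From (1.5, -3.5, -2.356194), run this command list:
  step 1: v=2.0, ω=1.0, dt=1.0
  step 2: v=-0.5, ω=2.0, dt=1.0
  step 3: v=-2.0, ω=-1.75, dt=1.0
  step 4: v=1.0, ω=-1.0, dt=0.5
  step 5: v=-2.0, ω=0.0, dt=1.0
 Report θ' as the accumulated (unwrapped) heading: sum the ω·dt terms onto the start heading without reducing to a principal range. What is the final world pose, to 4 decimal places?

step 1: θ'=-1.3562 (R=2.0000) → pose (0.9601, -5.3401, -1.3562)
step 2: θ'=0.6438 (R=-0.2500) → pose (0.5658, -5.1934, 0.6438)
step 3: θ'=-1.1062 (R=1.1429) → pose (-1.1419, -4.7914, -1.1062)
step 4: θ'=-1.6062 (R=-1.0000) → pose (-1.0366, -5.2749, -1.6062)
step 5: θ'=-1.6062 (straight) → pose (-0.9658, -3.2761, -1.6062)

(-0.9658, -3.2761, -1.6062)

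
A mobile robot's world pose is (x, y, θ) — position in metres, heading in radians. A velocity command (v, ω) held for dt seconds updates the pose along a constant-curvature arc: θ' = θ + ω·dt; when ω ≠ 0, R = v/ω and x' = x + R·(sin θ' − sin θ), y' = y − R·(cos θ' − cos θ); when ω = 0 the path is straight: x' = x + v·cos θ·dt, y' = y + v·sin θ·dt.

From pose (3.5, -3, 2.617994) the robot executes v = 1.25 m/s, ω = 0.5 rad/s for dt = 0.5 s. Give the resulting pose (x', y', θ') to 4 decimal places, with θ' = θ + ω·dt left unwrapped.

θ' = 2.6180 + 0.5·0.5 = 2.8680
R = v/ω = 1.25/0.5 = 2.5000
x' = 3.5 + 2.5000·(sin 2.8680 − sin 2.6180) = 2.9255
y' = -3 − 2.5000·(cos 2.8680 − cos 2.6180) = -2.7581

(2.9255, -2.7581, 2.8680)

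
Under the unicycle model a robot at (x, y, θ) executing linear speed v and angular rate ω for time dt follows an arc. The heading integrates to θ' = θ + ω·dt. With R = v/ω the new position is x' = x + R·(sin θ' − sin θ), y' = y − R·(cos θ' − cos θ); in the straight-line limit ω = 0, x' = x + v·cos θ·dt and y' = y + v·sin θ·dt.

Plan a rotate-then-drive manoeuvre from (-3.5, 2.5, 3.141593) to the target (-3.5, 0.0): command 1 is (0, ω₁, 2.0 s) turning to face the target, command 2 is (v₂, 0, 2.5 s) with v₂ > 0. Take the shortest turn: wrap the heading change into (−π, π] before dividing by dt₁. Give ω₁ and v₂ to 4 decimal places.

ω₁ = 0.7854, v₂ = 1.0000

heading to target = atan2(0−2.5, -3.5−-3.5) = -1.5708
Δθ = wrap(-1.5708 − 3.1416) = 1.5708; ω₁ = Δθ/dt₁ = 0.7854
distance = √((-3.5−-3.5)² + (0−2.5)²) = 2.5000; v₂ = distance/dt₂ = 1.0000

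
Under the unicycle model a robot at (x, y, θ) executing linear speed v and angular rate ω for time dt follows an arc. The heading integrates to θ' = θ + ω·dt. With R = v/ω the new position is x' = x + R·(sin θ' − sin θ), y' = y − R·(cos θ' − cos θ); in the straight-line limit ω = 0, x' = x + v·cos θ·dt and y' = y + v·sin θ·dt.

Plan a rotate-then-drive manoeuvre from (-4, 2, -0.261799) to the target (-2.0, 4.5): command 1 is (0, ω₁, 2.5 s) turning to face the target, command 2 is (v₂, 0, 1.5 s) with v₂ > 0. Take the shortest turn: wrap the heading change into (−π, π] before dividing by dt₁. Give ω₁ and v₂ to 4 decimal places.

heading to target = atan2(4.5−2, -2−-4) = 0.8961
Δθ = wrap(0.8961 − -0.2618) = 1.1579; ω₁ = Δθ/dt₁ = 0.4631
distance = √((-2−-4)² + (4.5−2)²) = 3.2016; v₂ = distance/dt₂ = 2.1344

ω₁ = 0.4631, v₂ = 2.1344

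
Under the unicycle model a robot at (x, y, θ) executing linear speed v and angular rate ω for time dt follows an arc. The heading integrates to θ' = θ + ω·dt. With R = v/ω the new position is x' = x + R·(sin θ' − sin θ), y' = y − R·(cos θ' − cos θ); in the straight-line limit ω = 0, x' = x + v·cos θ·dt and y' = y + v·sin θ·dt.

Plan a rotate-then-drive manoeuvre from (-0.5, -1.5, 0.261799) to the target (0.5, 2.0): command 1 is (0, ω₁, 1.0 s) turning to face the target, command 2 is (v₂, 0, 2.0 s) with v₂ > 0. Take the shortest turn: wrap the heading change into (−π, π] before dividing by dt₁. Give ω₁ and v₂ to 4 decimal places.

ω₁ = 1.0307, v₂ = 1.8200

heading to target = atan2(2−-1.5, 0.5−-0.5) = 1.2925
Δθ = wrap(1.2925 − 0.2618) = 1.0307; ω₁ = Δθ/dt₁ = 1.0307
distance = √((0.5−-0.5)² + (2−-1.5)²) = 3.6401; v₂ = distance/dt₂ = 1.8200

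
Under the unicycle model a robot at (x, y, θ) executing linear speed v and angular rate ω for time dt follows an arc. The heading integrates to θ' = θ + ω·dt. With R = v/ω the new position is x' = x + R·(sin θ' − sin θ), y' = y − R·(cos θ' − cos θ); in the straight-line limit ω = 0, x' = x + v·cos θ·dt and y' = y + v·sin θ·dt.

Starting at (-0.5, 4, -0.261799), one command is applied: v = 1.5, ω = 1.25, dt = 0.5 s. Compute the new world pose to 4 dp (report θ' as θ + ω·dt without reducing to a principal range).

θ' = -0.2618 + 1.25·0.5 = 0.3632
R = v/ω = 1.5/1.25 = 1.2000
x' = -0.5 + 1.2000·(sin 0.3632 − sin -0.2618) = 0.2369
y' = 4 − 1.2000·(cos 0.3632 − cos -0.2618) = 4.0374

(0.2369, 4.0374, 0.3632)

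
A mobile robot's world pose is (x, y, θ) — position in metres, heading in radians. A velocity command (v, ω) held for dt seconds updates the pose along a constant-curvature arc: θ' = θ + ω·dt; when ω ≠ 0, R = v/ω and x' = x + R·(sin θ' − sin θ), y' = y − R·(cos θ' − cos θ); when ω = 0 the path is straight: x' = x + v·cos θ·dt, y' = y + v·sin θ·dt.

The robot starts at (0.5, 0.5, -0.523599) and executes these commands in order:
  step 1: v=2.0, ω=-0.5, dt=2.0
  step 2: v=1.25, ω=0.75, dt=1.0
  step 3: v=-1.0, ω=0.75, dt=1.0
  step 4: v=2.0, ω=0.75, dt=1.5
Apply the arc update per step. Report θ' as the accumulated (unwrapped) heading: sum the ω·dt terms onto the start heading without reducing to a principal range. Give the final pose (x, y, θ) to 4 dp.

(4.5368, -2.0503, 1.1014)

step 1: θ'=-1.5236 (R=-4.0000) → pose (2.4955, -2.7754, -1.5236)
step 2: θ'=-0.7736 (R=1.6667) → pose (2.9958, -3.8891, -0.7736)
step 3: θ'=-0.0236 (R=-1.3333) → pose (2.0957, -3.5100, -0.0236)
step 4: θ'=1.1014 (R=2.6667) → pose (4.5368, -2.0503, 1.1014)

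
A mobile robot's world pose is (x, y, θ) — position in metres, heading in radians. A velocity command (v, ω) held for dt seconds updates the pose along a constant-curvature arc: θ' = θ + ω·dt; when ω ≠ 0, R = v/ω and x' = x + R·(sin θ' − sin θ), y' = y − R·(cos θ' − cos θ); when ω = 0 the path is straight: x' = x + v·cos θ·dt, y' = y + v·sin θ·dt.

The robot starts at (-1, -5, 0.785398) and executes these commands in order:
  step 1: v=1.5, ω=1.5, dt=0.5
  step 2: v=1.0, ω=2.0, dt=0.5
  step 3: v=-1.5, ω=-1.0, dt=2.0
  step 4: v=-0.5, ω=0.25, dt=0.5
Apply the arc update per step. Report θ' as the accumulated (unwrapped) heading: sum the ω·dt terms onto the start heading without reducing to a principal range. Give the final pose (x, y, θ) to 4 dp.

(-1.2184, -6.5631, 0.6604)

step 1: θ'=1.5354 (R=1.0000) → pose (-0.7077, -4.3283, 1.5354)
step 2: θ'=2.5354 (R=0.5000) → pose (-0.9225, -3.8997, 2.5354)
step 3: θ'=0.5354 (R=1.5000) → pose (-1.0119, -6.4225, 0.5354)
step 4: θ'=0.6604 (R=-2.0000) → pose (-1.2184, -6.5631, 0.6604)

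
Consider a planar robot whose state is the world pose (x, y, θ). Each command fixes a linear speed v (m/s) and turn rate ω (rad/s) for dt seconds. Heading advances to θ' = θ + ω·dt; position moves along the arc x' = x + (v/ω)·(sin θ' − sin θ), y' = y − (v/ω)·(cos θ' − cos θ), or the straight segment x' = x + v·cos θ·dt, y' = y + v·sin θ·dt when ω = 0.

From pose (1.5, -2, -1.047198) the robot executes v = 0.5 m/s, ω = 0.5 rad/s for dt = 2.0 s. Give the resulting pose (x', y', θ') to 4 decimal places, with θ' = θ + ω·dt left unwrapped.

(2.3188, -2.4989, -0.0472)

θ' = -1.0472 + 0.5·2.0 = -0.0472
R = v/ω = 0.5/0.5 = 1.0000
x' = 1.5 + 1.0000·(sin -0.0472 − sin -1.0472) = 2.3188
y' = -2 − 1.0000·(cos -0.0472 − cos -1.0472) = -2.4989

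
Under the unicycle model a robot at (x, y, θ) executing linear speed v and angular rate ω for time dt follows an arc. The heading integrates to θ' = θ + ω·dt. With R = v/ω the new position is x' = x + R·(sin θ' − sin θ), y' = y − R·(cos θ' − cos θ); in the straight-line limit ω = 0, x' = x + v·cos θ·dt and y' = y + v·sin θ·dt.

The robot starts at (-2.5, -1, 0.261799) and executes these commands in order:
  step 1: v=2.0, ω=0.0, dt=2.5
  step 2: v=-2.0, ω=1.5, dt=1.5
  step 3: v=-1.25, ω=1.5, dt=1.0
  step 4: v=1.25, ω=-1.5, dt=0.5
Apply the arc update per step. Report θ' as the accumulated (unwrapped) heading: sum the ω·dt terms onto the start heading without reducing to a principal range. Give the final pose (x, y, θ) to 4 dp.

step 1: θ'=0.2618 (straight) → pose (2.3296, 0.2941, 0.2618)
step 2: θ'=2.5118 (R=-1.3333) → pose (1.8894, -2.0713, 2.5118)
step 3: θ'=4.0118 (R=-0.8333) → pose (3.0173, -1.9351, 4.0118)
step 4: θ'=3.2618 (R=-0.8333) → pose (2.4802, -2.2252, 3.2618)

(2.4802, -2.2252, 3.2618)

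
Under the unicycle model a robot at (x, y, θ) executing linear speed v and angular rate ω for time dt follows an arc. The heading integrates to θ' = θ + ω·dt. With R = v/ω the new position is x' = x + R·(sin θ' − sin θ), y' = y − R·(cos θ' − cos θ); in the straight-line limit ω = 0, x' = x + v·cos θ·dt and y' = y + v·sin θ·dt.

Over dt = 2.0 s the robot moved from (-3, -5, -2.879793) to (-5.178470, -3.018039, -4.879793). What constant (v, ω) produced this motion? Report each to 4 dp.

Δθ = -4.879793 − -2.879793 = -2.000000
ω = Δθ/dt = -2.000000/2.0 = -1.0000
R = Δx/(sin θ' − sin θ) = -1.7500
v = R·ω = -1.7500·-1.0000 = 1.7500

v = 1.7500, ω = -1.0000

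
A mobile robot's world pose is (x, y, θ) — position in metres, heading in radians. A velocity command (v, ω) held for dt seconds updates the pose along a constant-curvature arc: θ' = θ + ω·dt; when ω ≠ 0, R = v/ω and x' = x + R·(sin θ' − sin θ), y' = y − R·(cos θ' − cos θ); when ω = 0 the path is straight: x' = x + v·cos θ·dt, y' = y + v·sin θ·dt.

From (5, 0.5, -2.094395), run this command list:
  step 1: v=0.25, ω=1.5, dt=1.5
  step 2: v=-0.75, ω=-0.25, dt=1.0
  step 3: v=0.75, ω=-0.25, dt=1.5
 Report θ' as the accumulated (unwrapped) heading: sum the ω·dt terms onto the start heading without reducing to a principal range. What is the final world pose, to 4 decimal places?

step 1: θ'=0.1556 (R=0.1667) → pose (5.1702, 0.2520, 0.1556)
step 2: θ'=-0.0944 (R=3.0000) → pose (4.4225, 0.2291, -0.0944)
step 3: θ'=-0.4694 (R=-3.0000) → pose (5.4967, -0.0820, -0.4694)

(5.4967, -0.0820, -0.4694)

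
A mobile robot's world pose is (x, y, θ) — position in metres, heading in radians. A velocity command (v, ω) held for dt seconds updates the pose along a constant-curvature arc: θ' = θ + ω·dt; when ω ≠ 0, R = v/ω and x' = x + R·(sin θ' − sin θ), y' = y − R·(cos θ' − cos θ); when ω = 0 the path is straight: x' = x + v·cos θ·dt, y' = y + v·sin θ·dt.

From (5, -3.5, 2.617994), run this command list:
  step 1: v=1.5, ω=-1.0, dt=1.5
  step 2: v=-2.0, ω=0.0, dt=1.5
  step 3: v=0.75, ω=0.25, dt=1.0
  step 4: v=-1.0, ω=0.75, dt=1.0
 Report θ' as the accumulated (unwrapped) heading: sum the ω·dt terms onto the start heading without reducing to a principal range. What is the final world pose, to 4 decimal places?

step 1: θ'=1.1180 (R=-1.5000) → pose (4.4012, -1.5447, 1.1180)
step 2: θ'=1.1180 (straight) → pose (3.0887, -4.2424, 1.1180)
step 3: θ'=1.3680 (R=3.0000) → pose (3.3295, -3.5342, 1.3680)
step 4: θ'=2.1180 (R=-1.3333) → pose (3.4969, -4.4965, 2.1180)

(3.4969, -4.4965, 2.1180)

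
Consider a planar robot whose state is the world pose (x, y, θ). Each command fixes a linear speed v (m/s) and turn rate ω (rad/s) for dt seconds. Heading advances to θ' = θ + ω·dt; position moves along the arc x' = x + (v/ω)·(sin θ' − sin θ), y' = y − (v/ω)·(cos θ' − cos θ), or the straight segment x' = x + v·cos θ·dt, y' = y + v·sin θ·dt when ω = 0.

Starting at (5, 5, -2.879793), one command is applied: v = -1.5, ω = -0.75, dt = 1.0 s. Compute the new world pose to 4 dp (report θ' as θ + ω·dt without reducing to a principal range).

θ' = -2.8798 + -0.75·1.0 = -3.6298
R = v/ω = -1.5/-0.75 = 2.0000
x' = 5 + 2.0000·(sin -3.6298 − sin -2.8798) = 6.4557
y' = 5 − 2.0000·(cos -3.6298 − cos -2.8798) = 4.8345

(6.4557, 4.8345, -3.6298)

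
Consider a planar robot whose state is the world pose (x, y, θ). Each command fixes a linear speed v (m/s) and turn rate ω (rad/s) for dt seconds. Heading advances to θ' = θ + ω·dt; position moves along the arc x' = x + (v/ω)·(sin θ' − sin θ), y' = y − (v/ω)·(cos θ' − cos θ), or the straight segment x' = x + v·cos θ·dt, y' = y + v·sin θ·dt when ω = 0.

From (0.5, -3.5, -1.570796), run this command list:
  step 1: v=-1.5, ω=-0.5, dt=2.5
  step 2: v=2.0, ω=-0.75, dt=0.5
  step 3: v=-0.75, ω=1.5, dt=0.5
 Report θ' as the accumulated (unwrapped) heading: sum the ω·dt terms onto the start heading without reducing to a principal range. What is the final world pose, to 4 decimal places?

step 1: θ'=-2.8208 (R=3.0000) → pose (2.5540, -0.6530, -2.8208)
step 2: θ'=-3.1958 (R=-2.6667) → pose (1.5687, -0.7852, -3.1958)
step 3: θ'=-2.4458 (R=-0.5000) → pose (1.9163, -0.6697, -2.4458)

(1.9163, -0.6697, -2.4458)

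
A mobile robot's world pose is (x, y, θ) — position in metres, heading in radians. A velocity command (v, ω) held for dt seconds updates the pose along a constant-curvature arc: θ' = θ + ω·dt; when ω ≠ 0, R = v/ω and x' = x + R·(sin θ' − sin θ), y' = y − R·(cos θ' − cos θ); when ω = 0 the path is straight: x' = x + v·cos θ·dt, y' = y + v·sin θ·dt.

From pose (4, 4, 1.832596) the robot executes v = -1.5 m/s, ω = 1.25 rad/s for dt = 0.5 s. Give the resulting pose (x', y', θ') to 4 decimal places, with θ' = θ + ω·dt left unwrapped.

θ' = 1.8326 + 1.25·0.5 = 2.4576
R = v/ω = -1.5/1.25 = -1.2000
x' = 4 + -1.2000·(sin 2.4576 − sin 1.8326) = 4.4008
y' = 4 − -1.2000·(cos 2.4576 − cos 1.8326) = 3.3805

(4.4008, 3.3805, 2.4576)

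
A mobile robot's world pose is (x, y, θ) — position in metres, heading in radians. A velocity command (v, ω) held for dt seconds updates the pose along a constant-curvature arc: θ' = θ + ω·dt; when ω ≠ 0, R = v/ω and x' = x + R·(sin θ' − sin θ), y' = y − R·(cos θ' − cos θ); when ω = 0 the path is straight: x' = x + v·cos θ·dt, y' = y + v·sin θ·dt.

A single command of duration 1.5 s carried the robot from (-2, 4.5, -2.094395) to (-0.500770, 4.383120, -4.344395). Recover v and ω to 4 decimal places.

v = -1.2500, ω = -1.5000

Δθ = -4.344395 − -2.094395 = -2.250000
ω = Δθ/dt = -2.250000/1.5 = -1.5000
R = Δx/(sin θ' − sin θ) = 0.8333
v = R·ω = 0.8333·-1.5000 = -1.2500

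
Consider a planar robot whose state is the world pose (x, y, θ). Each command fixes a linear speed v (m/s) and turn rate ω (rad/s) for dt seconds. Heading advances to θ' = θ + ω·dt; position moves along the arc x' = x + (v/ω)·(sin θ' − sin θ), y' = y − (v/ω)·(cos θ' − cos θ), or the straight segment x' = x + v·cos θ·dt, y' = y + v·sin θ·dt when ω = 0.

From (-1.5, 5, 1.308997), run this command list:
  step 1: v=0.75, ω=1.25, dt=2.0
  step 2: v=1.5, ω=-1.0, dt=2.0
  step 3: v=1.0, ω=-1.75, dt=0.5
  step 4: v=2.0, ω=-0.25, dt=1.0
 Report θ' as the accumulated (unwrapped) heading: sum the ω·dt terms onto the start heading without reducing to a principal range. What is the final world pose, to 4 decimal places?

step 1: θ'=3.8090 (R=0.6000) → pose (-2.4509, 5.6265, 3.8090)
step 2: θ'=1.8090 (R=-1.5000) → pose (-4.8370, 6.4508, 1.8090)
step 3: θ'=0.9340 (R=-0.5714) → pose (-4.7411, 6.9254, 0.9340)
step 4: θ'=0.6840 (R=-8.0000) → pose (-3.3643, 8.3688, 0.6840)

(-3.3643, 8.3688, 0.6840)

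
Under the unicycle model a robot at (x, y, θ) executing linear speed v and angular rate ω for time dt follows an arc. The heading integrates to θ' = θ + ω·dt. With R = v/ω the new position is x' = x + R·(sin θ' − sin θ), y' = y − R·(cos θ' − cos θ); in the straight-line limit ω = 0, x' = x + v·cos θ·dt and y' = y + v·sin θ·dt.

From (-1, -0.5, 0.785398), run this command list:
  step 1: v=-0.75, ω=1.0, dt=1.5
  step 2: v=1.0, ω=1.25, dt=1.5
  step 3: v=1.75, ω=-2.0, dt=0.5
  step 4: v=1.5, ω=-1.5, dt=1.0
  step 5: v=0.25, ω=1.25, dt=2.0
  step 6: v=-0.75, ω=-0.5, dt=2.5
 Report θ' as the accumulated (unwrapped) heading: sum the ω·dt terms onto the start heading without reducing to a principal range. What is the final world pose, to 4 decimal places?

step 1: θ'=2.2854 (R=-0.7500) → pose (-1.0362, -1.5218, 2.2854)
step 2: θ'=4.1604 (R=0.8000) → pose (-2.3217, -1.6266, 4.1604)
step 3: θ'=3.1604 (R=-0.8750) → pose (-3.0502, -2.0426, 3.1604)
step 4: θ'=1.6604 (R=-1.0000) → pose (-4.0650, -1.1322, 1.6604)
step 5: θ'=4.1604 (R=0.2000) → pose (-4.4345, -1.0453, 4.1604)
step 6: θ'=2.9104 (R=1.5000) → pose (-2.8136, -0.3717, 2.9104)

(-2.8136, -0.3717, 2.9104)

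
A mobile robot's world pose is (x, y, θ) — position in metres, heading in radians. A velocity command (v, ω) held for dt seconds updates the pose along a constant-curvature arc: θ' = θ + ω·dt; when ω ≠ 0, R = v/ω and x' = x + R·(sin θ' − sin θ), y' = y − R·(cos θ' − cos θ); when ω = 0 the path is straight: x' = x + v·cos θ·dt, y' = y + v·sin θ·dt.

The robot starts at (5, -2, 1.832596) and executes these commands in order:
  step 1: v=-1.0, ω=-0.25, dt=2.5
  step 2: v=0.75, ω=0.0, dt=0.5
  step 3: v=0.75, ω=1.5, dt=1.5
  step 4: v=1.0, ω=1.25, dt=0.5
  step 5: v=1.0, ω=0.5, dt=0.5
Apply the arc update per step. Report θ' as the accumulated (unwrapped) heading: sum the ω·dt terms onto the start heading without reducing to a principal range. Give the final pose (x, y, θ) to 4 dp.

step 1: θ'=1.2076 (R=4.0000) → pose (4.8754, -4.4563, 1.2076)
step 2: θ'=1.2076 (straight) → pose (5.0086, -4.1058, 1.2076)
step 3: θ'=3.4576 (R=0.5000) → pose (4.3858, -3.4529, 3.4576)
step 4: θ'=4.0826 (R=0.8000) → pose (3.9879, -3.7421, 4.0826)
step 5: θ'=4.3326 (R=2.0000) → pose (3.7467, -4.1786, 4.3326)

(3.7467, -4.1786, 4.3326)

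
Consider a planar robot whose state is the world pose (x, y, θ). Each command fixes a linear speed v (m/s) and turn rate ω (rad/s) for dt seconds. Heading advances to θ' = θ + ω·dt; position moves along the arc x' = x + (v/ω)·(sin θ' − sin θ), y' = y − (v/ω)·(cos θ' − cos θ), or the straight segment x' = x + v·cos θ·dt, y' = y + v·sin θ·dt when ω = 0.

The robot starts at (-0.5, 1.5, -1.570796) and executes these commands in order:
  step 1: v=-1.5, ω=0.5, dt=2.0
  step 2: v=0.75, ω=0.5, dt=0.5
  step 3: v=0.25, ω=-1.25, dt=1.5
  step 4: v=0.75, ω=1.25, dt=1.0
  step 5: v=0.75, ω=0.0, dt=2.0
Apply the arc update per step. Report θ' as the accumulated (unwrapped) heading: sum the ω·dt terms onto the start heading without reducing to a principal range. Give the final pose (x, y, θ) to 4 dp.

step 1: θ'=-0.5708 (R=-3.0000) → pose (-1.8791, 4.0244, -0.5708)
step 2: θ'=-0.3208 (R=1.5000) → pose (-1.5416, 3.8631, -0.3208)
step 3: θ'=-2.1958 (R=-0.2000) → pose (-1.4425, 3.5563, -2.1958)
step 4: θ'=-0.9458 (R=0.6000) → pose (-1.4425, 2.8542, -0.9458)
step 5: θ'=-0.9458 (straight) → pose (-0.5648, 1.6378, -0.9458)

(-0.5648, 1.6378, -0.9458)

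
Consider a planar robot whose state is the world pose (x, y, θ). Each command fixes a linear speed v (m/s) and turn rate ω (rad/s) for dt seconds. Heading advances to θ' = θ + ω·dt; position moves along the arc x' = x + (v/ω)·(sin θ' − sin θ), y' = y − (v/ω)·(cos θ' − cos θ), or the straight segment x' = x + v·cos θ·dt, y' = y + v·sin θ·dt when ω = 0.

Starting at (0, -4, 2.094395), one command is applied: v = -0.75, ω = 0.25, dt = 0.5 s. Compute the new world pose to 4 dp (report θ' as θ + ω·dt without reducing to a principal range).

θ' = 2.0944 + 0.25·0.5 = 2.2194
R = v/ω = -0.75/0.25 = -3.0000
x' = 0 + -3.0000·(sin 2.2194 − sin 2.0944) = 0.2073
y' = -4 − -3.0000·(cos 2.2194 − cos 2.0944) = -4.3122

(0.2073, -4.3122, 2.2194)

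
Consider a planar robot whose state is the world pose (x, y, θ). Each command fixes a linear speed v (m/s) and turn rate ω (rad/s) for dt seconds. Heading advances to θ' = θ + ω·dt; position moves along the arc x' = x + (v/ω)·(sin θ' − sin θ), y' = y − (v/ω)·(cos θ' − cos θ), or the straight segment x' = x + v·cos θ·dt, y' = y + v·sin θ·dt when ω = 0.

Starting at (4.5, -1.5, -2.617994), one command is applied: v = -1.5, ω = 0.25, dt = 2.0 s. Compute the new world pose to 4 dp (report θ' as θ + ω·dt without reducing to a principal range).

(6.6239, 0.5744, -2.1180)

θ' = -2.6180 + 0.25·2.0 = -2.1180
R = v/ω = -1.5/0.25 = -6.0000
x' = 4.5 + -6.0000·(sin -2.1180 − sin -2.6180) = 6.6239
y' = -1.5 − -6.0000·(cos -2.1180 − cos -2.6180) = 0.5744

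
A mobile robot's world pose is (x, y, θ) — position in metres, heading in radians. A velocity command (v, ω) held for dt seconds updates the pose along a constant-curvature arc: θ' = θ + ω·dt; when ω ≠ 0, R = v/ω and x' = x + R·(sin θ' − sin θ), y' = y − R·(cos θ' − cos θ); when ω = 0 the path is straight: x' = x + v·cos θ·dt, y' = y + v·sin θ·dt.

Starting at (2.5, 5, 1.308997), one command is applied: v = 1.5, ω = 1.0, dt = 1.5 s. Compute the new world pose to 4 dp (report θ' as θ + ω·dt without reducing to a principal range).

θ' = 1.3090 + 1.0·1.5 = 2.8090
R = v/ω = 1.5/1.0 = 1.5000
x' = 2.5 + 1.5000·(sin 2.8090 − sin 1.3090) = 1.5409
y' = 5 − 1.5000·(cos 2.8090 − cos 1.3090) = 6.8060

(1.5409, 6.8060, 2.8090)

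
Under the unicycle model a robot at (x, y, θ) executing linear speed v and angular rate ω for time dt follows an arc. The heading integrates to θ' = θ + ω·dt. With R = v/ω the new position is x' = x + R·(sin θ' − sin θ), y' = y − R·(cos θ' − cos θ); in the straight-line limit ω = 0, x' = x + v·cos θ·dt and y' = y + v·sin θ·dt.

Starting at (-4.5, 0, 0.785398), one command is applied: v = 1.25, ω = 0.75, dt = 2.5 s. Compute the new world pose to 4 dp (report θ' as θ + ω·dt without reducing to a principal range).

(-4.9071, 2.6559, 2.6604)

θ' = 0.7854 + 0.75·2.5 = 2.6604
R = v/ω = 1.25/0.75 = 1.6667
x' = -4.5 + 1.6667·(sin 2.6604 − sin 0.7854) = -4.9071
y' = 0 − 1.6667·(cos 2.6604 − cos 0.7854) = 2.6559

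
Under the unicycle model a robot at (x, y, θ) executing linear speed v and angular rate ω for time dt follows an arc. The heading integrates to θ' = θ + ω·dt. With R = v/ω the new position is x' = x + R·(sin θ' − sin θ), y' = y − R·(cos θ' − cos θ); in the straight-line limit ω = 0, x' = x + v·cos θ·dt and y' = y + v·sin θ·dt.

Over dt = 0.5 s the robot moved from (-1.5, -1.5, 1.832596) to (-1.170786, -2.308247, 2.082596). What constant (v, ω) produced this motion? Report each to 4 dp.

Δθ = 2.082596 − 1.832596 = 0.250000
ω = Δθ/dt = 0.250000/0.5 = 0.5000
R = −Δy/(cos θ' − cos θ) = -3.5000
v = R·ω = -3.5000·0.5000 = -1.7500

v = -1.7500, ω = 0.5000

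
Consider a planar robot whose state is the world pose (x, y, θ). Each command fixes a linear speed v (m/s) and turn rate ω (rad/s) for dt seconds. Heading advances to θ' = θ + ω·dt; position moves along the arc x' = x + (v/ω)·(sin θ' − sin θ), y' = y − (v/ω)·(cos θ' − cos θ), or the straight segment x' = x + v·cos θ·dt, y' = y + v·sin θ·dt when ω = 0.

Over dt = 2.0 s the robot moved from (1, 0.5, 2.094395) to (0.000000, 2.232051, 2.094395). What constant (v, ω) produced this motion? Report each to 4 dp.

Δθ = 2.094395 − 2.094395 = 0.000000
ω = Δθ/dt = 0.000000/2.0 = 0.0000
ω = 0 → v = (Δx·cos θ + Δy·sin θ)/dt = 1.0000

v = 1.0000, ω = 0.0000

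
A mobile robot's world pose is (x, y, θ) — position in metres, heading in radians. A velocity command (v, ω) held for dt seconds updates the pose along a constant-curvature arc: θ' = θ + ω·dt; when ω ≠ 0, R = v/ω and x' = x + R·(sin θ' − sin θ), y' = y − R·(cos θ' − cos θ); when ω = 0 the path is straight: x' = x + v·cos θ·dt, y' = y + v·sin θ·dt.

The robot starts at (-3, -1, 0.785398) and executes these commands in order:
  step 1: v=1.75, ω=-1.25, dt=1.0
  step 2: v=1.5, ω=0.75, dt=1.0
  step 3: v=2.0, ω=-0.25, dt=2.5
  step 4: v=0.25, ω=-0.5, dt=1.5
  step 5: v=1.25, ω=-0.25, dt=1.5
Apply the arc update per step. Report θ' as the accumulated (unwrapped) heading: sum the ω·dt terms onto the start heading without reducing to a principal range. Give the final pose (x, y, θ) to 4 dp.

step 1: θ'=-0.4646 (R=-1.4000) → pose (-1.3828, -0.7383, -0.4646)
step 2: θ'=0.2854 (R=2.0000) → pose (0.0765, -0.8694, 0.2854)
step 3: θ'=-0.3396 (R=-8.0000) → pose (4.9937, -1.0027, -0.3396)
step 4: θ'=-1.0896 (R=-0.5000) → pose (5.2703, -1.2428, -1.0896)
step 5: θ'=-1.4646 (R=-5.0000) → pose (5.8100, -3.0270, -1.4646)

(5.8100, -3.0270, -1.4646)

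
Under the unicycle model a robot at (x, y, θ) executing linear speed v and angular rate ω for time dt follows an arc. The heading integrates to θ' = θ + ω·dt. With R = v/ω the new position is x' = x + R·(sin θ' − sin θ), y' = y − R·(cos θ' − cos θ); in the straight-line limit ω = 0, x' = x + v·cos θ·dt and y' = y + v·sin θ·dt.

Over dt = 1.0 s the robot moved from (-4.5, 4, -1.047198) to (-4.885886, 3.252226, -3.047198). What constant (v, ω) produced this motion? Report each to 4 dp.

v = 1.0000, ω = -2.0000

Δθ = -3.047198 − -1.047198 = -2.000000
ω = Δθ/dt = -2.000000/1.0 = -2.0000
R = −Δy/(cos θ' − cos θ) = -0.5000
v = R·ω = -0.5000·-2.0000 = 1.0000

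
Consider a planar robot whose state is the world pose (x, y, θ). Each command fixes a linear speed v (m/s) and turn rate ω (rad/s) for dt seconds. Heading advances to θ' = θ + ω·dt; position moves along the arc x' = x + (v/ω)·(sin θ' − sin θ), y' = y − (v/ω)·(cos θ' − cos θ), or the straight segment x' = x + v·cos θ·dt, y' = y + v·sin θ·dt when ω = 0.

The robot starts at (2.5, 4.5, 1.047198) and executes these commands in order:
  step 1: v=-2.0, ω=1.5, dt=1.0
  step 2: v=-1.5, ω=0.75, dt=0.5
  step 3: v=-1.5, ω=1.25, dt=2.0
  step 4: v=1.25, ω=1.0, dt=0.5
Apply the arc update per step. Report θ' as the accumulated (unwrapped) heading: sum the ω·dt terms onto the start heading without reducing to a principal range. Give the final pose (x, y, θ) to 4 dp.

step 1: θ'=2.5472 (R=-1.3333) → pose (2.9080, 2.7287, 2.5472)
step 2: θ'=2.9222 (R=-2.0000) → pose (3.5928, 2.4336, 2.9222)
step 3: θ'=5.4222 (R=-1.2000) → pose (4.7641, 4.3869, 5.4222)
step 4: θ'=5.9222 (R=1.2500) → pose (5.2707, 4.0320, 5.9222)

(5.2707, 4.0320, 5.9222)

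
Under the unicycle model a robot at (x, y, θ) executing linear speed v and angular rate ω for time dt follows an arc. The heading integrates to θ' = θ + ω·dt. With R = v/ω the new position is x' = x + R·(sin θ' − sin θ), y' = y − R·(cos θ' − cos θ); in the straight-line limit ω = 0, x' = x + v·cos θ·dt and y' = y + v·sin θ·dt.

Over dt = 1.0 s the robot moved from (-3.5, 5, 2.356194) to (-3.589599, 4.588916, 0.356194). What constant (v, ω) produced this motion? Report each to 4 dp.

Δθ = 0.356194 − 2.356194 = -2.000000
ω = Δθ/dt = -2.000000/1.0 = -2.0000
R = −Δy/(cos θ' − cos θ) = 0.2500
v = R·ω = 0.2500·-2.0000 = -0.5000

v = -0.5000, ω = -2.0000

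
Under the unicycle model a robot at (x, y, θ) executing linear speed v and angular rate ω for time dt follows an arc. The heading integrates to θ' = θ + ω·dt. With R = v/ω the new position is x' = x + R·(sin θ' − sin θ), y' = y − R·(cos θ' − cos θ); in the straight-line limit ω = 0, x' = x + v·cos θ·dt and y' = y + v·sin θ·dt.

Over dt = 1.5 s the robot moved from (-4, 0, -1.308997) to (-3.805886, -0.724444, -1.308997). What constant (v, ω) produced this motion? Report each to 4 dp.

v = 0.5000, ω = 0.0000

Δθ = -1.308997 − -1.308997 = 0.000000
ω = Δθ/dt = 0.000000/1.5 = 0.0000
ω = 0 → v = (Δx·cos θ + Δy·sin θ)/dt = 0.5000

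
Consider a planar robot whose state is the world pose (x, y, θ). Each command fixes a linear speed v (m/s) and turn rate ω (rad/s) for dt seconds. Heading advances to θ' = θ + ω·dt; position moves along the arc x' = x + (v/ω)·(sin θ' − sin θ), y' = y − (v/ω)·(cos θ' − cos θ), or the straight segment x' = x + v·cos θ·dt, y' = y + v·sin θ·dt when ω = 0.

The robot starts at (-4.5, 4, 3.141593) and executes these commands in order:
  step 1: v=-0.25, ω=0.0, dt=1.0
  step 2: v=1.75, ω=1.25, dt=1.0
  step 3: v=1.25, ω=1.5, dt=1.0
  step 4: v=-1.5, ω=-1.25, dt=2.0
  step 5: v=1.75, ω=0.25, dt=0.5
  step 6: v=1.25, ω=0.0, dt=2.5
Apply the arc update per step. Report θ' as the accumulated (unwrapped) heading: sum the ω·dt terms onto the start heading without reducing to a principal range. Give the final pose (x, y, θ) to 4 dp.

step 1: θ'=3.1416 (straight) → pose (-4.2500, 4.0000, 3.1416)
step 2: θ'=4.3916 (R=1.4000) → pose (-5.5786, 3.0415, 4.3916)
step 3: θ'=5.8916 (R=0.8333) → pose (-5.1058, 2.0084, 5.8916)
step 4: θ'=3.3916 (R=1.2000) → pose (-4.9447, 4.2803, 3.3916)
step 5: θ'=3.5166 (R=7.0000) → pose (-5.7768, 4.0115, 3.5166)
step 6: θ'=3.5166 (straight) → pose (-8.6846, 2.8669, 3.5166)

(-8.6846, 2.8669, 3.5166)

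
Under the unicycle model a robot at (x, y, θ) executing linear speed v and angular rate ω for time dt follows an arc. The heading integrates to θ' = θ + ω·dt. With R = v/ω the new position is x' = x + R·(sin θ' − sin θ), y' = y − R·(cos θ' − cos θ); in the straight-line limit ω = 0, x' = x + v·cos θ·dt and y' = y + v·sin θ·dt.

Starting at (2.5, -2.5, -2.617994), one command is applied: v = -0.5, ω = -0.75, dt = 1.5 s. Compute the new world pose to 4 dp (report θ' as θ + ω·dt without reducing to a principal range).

(3.2105, -2.5277, -3.7430)

θ' = -2.6180 + -0.75·1.5 = -3.7430
R = v/ω = -0.5/-0.75 = 0.6667
x' = 2.5 + 0.6667·(sin -3.7430 − sin -2.6180) = 3.2105
y' = -2.5 − 0.6667·(cos -3.7430 − cos -2.6180) = -2.5277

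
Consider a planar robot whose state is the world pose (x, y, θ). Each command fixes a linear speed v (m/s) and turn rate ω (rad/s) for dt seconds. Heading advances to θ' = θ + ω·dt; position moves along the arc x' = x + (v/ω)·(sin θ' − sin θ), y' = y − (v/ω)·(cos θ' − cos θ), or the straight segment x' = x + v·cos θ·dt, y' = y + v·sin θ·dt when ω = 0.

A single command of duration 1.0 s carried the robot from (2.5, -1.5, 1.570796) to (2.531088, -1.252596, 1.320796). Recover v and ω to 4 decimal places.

Δθ = 1.320796 − 1.570796 = -0.250000
ω = Δθ/dt = -0.250000/1.0 = -0.2500
R = −Δy/(cos θ' − cos θ) = -1.0000
v = R·ω = -1.0000·-0.2500 = 0.2500

v = 0.2500, ω = -0.2500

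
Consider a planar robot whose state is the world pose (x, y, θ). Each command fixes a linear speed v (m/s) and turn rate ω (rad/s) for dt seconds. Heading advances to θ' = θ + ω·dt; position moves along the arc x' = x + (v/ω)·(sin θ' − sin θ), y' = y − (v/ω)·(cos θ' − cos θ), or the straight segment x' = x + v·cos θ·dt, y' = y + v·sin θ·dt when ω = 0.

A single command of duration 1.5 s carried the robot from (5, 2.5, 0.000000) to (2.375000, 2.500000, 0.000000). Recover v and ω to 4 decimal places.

v = -1.7500, ω = 0.0000

Δθ = 0.000000 − 0.000000 = 0.000000
ω = Δθ/dt = 0.000000/1.5 = 0.0000
ω = 0 → v = (Δx·cos θ + Δy·sin θ)/dt = -1.7500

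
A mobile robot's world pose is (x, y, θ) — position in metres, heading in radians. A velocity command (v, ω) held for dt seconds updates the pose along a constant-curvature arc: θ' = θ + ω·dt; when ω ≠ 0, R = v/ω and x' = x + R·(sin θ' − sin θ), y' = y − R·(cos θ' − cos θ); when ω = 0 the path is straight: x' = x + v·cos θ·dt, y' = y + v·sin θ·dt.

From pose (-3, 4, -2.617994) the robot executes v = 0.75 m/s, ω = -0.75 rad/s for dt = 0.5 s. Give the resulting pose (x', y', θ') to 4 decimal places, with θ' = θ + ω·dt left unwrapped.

θ' = -2.6180 + -0.75·0.5 = -2.9930
R = v/ω = 0.75/-0.75 = -1.0000
x' = -3 + -1.0000·(sin -2.9930 − sin -2.6180) = -3.3519
y' = 4 − -1.0000·(cos -2.9930 − cos -2.6180) = 3.8770

(-3.3519, 3.8770, -2.9930)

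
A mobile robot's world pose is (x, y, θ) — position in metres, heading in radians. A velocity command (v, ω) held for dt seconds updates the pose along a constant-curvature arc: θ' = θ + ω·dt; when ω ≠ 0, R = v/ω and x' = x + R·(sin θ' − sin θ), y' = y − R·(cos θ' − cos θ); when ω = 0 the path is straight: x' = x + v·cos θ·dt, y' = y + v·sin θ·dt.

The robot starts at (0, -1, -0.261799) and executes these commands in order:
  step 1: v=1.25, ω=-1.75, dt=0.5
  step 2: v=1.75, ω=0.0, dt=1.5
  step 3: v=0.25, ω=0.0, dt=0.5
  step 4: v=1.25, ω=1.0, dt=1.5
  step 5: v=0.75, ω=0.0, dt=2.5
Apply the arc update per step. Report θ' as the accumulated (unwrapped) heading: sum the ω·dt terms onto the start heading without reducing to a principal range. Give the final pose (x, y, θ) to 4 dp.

step 1: θ'=-1.1368 (R=-0.7143) → pose (0.4632, -1.3896, -1.1368)
step 2: θ'=-1.1368 (straight) → pose (1.5670, -3.7712, -1.1368)
step 3: θ'=-1.1368 (straight) → pose (1.6196, -3.8846, -1.1368)
step 4: θ'=0.3632 (R=1.2500) → pose (3.1978, -4.5275, 0.3632)
step 5: θ'=0.3632 (straight) → pose (4.9505, -3.8613, 0.3632)

(4.9505, -3.8613, 0.3632)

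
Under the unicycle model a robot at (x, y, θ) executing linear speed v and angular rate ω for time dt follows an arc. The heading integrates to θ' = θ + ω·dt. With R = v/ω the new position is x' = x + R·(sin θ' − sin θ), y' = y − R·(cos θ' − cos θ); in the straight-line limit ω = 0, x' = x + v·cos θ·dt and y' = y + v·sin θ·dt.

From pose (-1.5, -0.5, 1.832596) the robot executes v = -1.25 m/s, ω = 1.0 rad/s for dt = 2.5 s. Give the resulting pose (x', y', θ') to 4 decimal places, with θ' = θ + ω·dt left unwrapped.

(0.8683, -0.6399, 4.3326)

θ' = 1.8326 + 1.0·2.5 = 4.3326
R = v/ω = -1.25/1.0 = -1.2500
x' = -1.5 + -1.2500·(sin 4.3326 − sin 1.8326) = 0.8683
y' = -0.5 − -1.2500·(cos 4.3326 − cos 1.8326) = -0.6399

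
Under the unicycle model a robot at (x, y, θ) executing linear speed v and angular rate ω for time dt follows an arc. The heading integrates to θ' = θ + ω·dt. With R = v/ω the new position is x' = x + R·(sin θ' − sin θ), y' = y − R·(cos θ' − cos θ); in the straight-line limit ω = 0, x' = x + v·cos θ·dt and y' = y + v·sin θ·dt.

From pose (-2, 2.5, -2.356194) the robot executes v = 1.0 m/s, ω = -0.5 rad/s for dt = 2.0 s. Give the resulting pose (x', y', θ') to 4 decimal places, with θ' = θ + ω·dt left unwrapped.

θ' = -2.3562 + -0.5·2.0 = -3.3562
R = v/ω = 1.0/-0.5 = -2.0000
x' = -2 + -2.0000·(sin -3.3562 − sin -2.3562) = -3.8401
y' = 2.5 − -2.0000·(cos -3.3562 − cos -2.3562) = 1.9601

(-3.8401, 1.9601, -3.3562)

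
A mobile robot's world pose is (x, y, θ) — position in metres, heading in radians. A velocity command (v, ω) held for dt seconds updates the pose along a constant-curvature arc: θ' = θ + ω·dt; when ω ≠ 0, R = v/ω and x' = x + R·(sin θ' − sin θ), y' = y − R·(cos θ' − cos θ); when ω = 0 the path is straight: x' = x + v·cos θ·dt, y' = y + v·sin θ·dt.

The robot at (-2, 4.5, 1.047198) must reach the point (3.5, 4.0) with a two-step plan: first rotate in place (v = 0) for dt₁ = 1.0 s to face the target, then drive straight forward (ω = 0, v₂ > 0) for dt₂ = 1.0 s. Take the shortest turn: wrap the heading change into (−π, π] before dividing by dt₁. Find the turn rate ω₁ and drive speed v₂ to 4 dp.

heading to target = atan2(4−4.5, 3.5−-2) = -0.0907
Δθ = wrap(-0.0907 − 1.0472) = -1.1379; ω₁ = Δθ/dt₁ = -1.1379
distance = √((3.5−-2)² + (4−4.5)²) = 5.5227; v₂ = distance/dt₂ = 5.5227

ω₁ = -1.1379, v₂ = 5.5227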